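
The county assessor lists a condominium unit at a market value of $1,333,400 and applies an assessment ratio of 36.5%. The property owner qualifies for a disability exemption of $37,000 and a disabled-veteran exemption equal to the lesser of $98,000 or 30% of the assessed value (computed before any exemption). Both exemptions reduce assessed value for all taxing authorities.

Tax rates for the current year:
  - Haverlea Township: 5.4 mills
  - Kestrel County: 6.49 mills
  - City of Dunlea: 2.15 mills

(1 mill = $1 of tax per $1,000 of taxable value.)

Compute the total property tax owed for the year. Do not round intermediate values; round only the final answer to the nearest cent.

$4,937.74

Assessed value = $1,333,400 × 0.365 = $486,691
Disabled-veteran exemption = min($98,000, 30% × $486,691) = min($98,000, $146,007.3) = $98,000 (dollar cap binds)
Taxable value = $486,691 − $37,000 − $98,000 = $351,691
Haverlea Township: $351,691 × 0.0054 = $1,899.1314
Kestrel County: $351,691 × 0.00649 = $2,282.47459
City of Dunlea: $351,691 × 0.00215 = $756.13565
Total = $4,937.74164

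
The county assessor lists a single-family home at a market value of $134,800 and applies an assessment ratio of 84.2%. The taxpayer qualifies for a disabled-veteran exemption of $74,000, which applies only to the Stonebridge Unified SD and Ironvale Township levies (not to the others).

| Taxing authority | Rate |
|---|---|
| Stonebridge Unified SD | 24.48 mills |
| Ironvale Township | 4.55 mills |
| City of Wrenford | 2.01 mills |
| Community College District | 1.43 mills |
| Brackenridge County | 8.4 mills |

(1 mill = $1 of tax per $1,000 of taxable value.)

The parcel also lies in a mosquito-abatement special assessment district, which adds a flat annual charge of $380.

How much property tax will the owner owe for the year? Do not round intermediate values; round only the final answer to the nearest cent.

Assessed value = $134,800 × 0.842 = $113,501.6
Stonebridge Unified SD: ($113,501.6 − $74,000) × 0.02448 = $39,501.6 × 0.02448 = $966.999168
Ironvale Township: ($113,501.6 − $74,000) × 0.00455 = $39,501.6 × 0.00455 = $179.73228
City of Wrenford: $113,501.6 × 0.00201 = $228.138216
Community College District: $113,501.6 × 0.00143 = $162.307288
Brackenridge County: $113,501.6 × 0.0084 = $953.41344
Levies subtotal = $2,490.590392
Total = $2,490.590392 + $380 = $2,870.590392

$2,870.59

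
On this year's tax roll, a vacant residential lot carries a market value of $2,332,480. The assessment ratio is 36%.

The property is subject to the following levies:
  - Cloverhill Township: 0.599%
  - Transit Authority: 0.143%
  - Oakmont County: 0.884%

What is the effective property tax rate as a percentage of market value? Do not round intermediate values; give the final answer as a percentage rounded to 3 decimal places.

0.585%

Assessed value = $2,332,480 × 0.36 = $839,692.8
Cloverhill Township: $839,692.8 × 0.00599 = $5,029.759872
Transit Authority: $839,692.8 × 0.00143 = $1,200.760704
Oakmont County: $839,692.8 × 0.00884 = $7,422.884352
Total tax = $13,653.404928
Effective rate = $13,653.404928 ÷ $2,332,480 = 0.585% of market value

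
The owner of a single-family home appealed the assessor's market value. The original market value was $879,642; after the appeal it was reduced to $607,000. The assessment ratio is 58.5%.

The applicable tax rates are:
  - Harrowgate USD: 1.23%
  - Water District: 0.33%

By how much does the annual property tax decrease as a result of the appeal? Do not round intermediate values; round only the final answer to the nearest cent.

Old assessed value = $879,642 × 0.585 = $514,590.57
New assessed value = $607,000 × 0.585 = $355,095
Combined rate = 0.0123 + 0.0033 = 0.0156
Old tax = $514,590.57 × 0.0156 = $8,027.612892
New tax = $355,095 × 0.0156 = $5,539.482
Reduction = $8,027.612892 − $5,539.482 = $2,488.130892

$2,488.13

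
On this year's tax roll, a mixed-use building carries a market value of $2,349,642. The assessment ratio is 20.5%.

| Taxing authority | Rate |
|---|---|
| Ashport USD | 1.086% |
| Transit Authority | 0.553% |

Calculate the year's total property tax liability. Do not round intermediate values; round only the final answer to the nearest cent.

Assessed value = $2,349,642 × 0.205 = $481,676.61
Ashport USD: $481,676.61 × 0.01086 = $5,231.0079846
Transit Authority: $481,676.61 × 0.00553 = $2,663.6716533
Total = $5,231.0079846 + $2,663.6716533 = $7,894.6796379

$7,894.68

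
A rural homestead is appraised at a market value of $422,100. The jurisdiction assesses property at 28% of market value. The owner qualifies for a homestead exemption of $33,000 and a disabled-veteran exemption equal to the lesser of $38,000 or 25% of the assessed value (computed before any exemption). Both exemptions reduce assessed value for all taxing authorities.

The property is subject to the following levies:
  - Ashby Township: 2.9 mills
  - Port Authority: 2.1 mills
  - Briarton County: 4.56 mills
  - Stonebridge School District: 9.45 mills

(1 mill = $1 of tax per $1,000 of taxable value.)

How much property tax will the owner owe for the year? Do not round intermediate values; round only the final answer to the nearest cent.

Assessed value = $422,100 × 0.28 = $118,188
Disabled-veteran exemption = min($38,000, 25% × $118,188) = min($38,000, $29,547) = $29,547 (percentage binds)
Taxable value = $118,188 − $33,000 − $29,547 = $55,641
Ashby Township: $55,641 × 0.0029 = $161.3589
Port Authority: $55,641 × 0.0021 = $116.8461
Briarton County: $55,641 × 0.00456 = $253.72296
Stonebridge School District: $55,641 × 0.00945 = $525.80745
Total = $1,057.73541

$1,057.74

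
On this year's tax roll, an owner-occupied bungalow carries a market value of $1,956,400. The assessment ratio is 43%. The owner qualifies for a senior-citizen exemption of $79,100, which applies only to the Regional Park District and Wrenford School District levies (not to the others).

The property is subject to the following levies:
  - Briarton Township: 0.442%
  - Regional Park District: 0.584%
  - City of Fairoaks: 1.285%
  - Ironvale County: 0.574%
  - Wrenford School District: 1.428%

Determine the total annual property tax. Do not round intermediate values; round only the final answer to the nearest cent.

Assessed value = $1,956,400 × 0.43 = $841,252
Briarton Township: $841,252 × 0.00442 = $3,718.33384
Regional Park District: ($841,252 − $79,100) × 0.00584 = $762,152 × 0.00584 = $4,450.96768
City of Fairoaks: $841,252 × 0.01285 = $10,810.0882
Ironvale County: $841,252 × 0.00574 = $4,828.78648
Wrenford School District: ($841,252 − $79,100) × 0.01428 = $762,152 × 0.01428 = $10,883.53056
Total = $34,691.70676

$34,691.71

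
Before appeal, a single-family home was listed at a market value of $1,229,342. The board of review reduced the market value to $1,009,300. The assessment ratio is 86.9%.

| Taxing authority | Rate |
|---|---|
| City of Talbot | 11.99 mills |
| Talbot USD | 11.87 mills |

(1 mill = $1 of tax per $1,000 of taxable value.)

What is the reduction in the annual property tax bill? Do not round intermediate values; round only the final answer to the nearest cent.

$4,562.43

Old assessed value = $1,229,342 × 0.869 = $1,068,298.198
New assessed value = $1,009,300 × 0.869 = $877,081.7
Combined rate = 0.01199 + 0.01187 = 0.02386
Old tax = $1,068,298.198 × 0.02386 = $25,489.59500428
New tax = $877,081.7 × 0.02386 = $20,927.169362
Reduction = $25,489.59500428 − $20,927.169362 = $4,562.42564228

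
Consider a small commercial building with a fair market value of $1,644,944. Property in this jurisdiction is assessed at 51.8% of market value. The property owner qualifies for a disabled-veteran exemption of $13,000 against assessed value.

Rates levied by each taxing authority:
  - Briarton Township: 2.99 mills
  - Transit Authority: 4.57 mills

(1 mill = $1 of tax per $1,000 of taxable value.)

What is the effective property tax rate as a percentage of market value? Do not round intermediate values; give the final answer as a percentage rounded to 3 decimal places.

0.386%

Assessed value = $1,644,944 × 0.518 = $852,080.992
Taxable value = $852,080.992 − $13,000 = $839,080.992
Briarton Township: $839,080.992 × 0.00299 = $2,508.85216608
Transit Authority: $839,080.992 × 0.00457 = $3,834.60013344
Total tax = $6,343.45229952
Effective rate = $6,343.45229952 ÷ $1,644,944 = 0.386% of market value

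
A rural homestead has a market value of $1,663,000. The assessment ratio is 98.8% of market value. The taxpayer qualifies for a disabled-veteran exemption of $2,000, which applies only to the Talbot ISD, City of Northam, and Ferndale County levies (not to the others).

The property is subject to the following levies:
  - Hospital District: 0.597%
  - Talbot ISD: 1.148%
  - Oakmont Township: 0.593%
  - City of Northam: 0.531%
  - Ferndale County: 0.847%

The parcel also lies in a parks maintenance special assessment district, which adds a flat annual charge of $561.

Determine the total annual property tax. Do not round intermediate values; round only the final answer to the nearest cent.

Assessed value = $1,663,000 × 0.988 = $1,643,044
Hospital District: $1,643,044 × 0.00597 = $9,808.97268
Talbot ISD: ($1,643,044 − $2,000) × 0.01148 = $1,641,044 × 0.01148 = $18,839.18512
Oakmont Township: $1,643,044 × 0.00593 = $9,743.25092
City of Northam: ($1,643,044 − $2,000) × 0.00531 = $1,641,044 × 0.00531 = $8,713.94364
Ferndale County: ($1,643,044 − $2,000) × 0.00847 = $1,641,044 × 0.00847 = $13,899.64268
Levies subtotal = $61,004.99504
Total = $61,004.99504 + $561 = $61,565.99504

$61,566.00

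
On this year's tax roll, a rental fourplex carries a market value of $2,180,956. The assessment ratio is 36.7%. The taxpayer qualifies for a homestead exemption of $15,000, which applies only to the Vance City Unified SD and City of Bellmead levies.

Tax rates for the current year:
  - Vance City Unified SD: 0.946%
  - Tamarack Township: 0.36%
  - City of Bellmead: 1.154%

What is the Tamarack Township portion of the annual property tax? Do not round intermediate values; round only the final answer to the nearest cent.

$2,881.48

Assessed value = $2,180,956 × 0.367 = $800,410.852
Tamarack Township taxable value = $800,410.852 (exemption does not apply)
Tamarack Township levy = $800,410.852 × 0.0036 = $2,881.4790672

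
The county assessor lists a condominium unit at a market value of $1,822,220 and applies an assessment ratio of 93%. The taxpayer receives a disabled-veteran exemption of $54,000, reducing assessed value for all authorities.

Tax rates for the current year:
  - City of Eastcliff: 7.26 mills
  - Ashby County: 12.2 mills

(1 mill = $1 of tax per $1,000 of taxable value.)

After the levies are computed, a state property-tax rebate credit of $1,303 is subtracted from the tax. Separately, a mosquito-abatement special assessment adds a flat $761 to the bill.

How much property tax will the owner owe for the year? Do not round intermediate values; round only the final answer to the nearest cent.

$31,385.33

Assessed value = $1,822,220 × 0.93 = $1,694,664.6
Taxable value = $1,694,664.6 − $54,000 = $1,640,664.6
City of Eastcliff: $1,640,664.6 × 0.00726 = $11,911.224996
Ashby County: $1,640,664.6 × 0.0122 = $20,016.10812
Levies subtotal = $31,927.333116
After credit = $31,927.333116 − $1,303 = $30,624.333116
Total = $30,624.333116 + $761 = $31,385.333116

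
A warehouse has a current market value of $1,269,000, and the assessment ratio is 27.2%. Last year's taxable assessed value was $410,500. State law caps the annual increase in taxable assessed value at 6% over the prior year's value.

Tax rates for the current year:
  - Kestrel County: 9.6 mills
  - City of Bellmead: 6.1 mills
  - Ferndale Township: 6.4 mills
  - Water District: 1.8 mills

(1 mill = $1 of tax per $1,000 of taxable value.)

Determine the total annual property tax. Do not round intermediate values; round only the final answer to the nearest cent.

$8,249.52

Uncapped assessed value = $1,269,000 × 0.272 = $345,168
Cap limit = $410,500 × 1.06 = $435,130
Taxable assessed value = min($345,168, $435,130) = $345,168 (cap does not bind)
Kestrel County: $345,168 × 0.0096 = $3,313.6128
City of Bellmead: $345,168 × 0.0061 = $2,105.5248
Ferndale Township: $345,168 × 0.0064 = $2,209.0752
Water District: $345,168 × 0.0018 = $621.3024
Total = $8,249.5152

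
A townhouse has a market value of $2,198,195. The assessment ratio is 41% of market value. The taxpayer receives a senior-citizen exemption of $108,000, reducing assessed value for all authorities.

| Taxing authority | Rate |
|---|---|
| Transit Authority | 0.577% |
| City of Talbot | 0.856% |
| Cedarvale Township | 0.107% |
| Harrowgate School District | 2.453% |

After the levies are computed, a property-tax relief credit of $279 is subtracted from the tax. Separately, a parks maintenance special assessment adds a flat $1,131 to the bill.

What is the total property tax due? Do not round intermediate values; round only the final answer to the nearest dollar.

$32,527

Assessed value = $2,198,195 × 0.41 = $901,259.95
Taxable value = $901,259.95 − $108,000 = $793,259.95
Transit Authority: $793,259.95 × 0.00577 = $4,577.1099115
City of Talbot: $793,259.95 × 0.00856 = $6,790.305172
Cedarvale Township: $793,259.95 × 0.00107 = $848.7881465
Harrowgate School District: $793,259.95 × 0.02453 = $19,458.6665735
Levies subtotal = $31,674.8698035
After credit = $31,674.8698035 − $279 = $31,395.8698035
Total = $31,395.8698035 + $1,131 = $32,526.8698035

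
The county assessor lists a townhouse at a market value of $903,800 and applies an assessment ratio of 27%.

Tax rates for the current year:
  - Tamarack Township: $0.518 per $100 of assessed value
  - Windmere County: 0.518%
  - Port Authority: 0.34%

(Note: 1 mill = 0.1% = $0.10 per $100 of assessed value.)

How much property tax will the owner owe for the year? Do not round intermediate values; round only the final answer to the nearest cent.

$3,357.80

Assessed value = $903,800 × 0.27 = $244,026
Tamarack Township: $244,026 × 0.00518 = $1,264.05468
Windmere County: $244,026 × 0.00518 = $1,264.05468
Port Authority: $244,026 × 0.0034 = $829.6884
Total = $3,357.79776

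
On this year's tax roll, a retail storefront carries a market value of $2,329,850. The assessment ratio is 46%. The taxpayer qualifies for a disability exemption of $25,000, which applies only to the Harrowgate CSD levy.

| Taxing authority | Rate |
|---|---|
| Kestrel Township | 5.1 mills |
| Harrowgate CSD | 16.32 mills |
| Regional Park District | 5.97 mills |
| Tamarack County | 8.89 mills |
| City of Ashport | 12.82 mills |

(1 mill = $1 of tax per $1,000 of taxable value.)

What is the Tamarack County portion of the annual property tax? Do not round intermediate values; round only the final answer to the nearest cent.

Assessed value = $2,329,850 × 0.46 = $1,071,731
Tamarack County taxable value = $1,071,731 (exemption does not apply)
Tamarack County levy = $1,071,731 × 0.00889 = $9,527.68859

$9,527.69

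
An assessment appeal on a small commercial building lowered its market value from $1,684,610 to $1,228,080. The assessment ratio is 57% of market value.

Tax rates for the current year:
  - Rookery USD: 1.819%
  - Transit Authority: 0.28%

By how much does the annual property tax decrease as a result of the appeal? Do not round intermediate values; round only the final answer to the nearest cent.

Old assessed value = $1,684,610 × 0.57 = $960,227.7
New assessed value = $1,228,080 × 0.57 = $700,005.6
Combined rate = 0.01819 + 0.0028 = 0.02099
Old tax = $960,227.7 × 0.02099 = $20,155.179423
New tax = $700,005.6 × 0.02099 = $14,693.117544
Reduction = $20,155.179423 − $14,693.117544 = $5,462.061879

$5,462.06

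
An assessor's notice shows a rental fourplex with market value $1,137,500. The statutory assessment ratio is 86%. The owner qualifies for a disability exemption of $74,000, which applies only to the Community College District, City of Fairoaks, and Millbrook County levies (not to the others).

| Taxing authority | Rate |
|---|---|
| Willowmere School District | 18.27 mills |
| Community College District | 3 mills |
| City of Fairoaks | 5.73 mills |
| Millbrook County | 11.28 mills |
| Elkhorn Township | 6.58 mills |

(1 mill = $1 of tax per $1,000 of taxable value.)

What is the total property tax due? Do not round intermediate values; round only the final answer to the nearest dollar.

Assessed value = $1,137,500 × 0.86 = $978,250
Willowmere School District: $978,250 × 0.01827 = $17,872.6275
Community College District: ($978,250 − $74,000) × 0.003 = $904,250 × 0.003 = $2,712.75
City of Fairoaks: ($978,250 − $74,000) × 0.00573 = $904,250 × 0.00573 = $5,181.3525
Millbrook County: ($978,250 − $74,000) × 0.01128 = $904,250 × 0.01128 = $10,199.94
Elkhorn Township: $978,250 × 0.00658 = $6,436.885
Total = $42,403.555

$42,404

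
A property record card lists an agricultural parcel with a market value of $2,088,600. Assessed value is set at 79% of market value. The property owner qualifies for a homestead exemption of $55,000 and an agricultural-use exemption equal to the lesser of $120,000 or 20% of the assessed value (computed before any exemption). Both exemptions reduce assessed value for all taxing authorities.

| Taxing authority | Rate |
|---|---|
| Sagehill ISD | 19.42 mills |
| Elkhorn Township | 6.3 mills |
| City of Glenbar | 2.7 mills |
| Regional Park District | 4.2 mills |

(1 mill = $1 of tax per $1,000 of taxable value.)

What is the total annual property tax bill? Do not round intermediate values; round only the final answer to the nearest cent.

Assessed value = $2,088,600 × 0.79 = $1,649,994
Agricultural-use exemption = min($120,000, 20% × $1,649,994) = min($120,000, $329,998.8) = $120,000 (dollar cap binds)
Taxable value = $1,649,994 − $55,000 − $120,000 = $1,474,994
Sagehill ISD: $1,474,994 × 0.01942 = $28,644.38348
Elkhorn Township: $1,474,994 × 0.0063 = $9,292.4622
City of Glenbar: $1,474,994 × 0.0027 = $3,982.4838
Regional Park District: $1,474,994 × 0.0042 = $6,194.9748
Total = $48,114.30428

$48,114.30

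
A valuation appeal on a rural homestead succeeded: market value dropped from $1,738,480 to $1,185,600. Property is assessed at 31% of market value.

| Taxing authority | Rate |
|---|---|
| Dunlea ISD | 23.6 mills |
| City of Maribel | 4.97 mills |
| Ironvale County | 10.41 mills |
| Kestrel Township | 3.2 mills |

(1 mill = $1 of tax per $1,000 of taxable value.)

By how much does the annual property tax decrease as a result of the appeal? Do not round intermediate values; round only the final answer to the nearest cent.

$7,229.35

Old assessed value = $1,738,480 × 0.31 = $538,928.8
New assessed value = $1,185,600 × 0.31 = $367,536
Combined rate = 0.0236 + 0.00497 + 0.01041 + 0.0032 = 0.04218
Old tax = $538,928.8 × 0.04218 = $22,732.016784
New tax = $367,536 × 0.04218 = $15,502.66848
Reduction = $22,732.016784 − $15,502.66848 = $7,229.348304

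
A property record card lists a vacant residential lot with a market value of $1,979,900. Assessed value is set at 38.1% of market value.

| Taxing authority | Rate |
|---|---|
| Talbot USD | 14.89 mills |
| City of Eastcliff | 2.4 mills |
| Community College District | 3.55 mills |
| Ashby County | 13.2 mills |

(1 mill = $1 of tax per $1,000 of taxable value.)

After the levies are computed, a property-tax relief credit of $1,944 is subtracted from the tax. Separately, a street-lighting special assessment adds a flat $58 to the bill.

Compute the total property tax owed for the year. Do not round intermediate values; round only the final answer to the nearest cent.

$23,791.80

Assessed value = $1,979,900 × 0.381 = $754,341.9
Talbot USD: $754,341.9 × 0.01489 = $11,232.150891
City of Eastcliff: $754,341.9 × 0.0024 = $1,810.42056
Community College District: $754,341.9 × 0.00355 = $2,677.913745
Ashby County: $754,341.9 × 0.0132 = $9,957.31308
Levies subtotal = $25,677.798276
After credit = $25,677.798276 − $1,944 = $23,733.798276
Total = $23,733.798276 + $58 = $23,791.798276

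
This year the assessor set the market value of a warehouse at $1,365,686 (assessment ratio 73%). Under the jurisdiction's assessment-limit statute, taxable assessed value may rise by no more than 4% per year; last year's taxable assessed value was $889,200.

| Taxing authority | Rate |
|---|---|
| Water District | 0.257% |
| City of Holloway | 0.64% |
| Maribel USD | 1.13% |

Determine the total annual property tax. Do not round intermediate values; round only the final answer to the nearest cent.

Uncapped assessed value = $1,365,686 × 0.73 = $996,950.78
Cap limit = $889,200 × 1.04 = $924,768
Taxable assessed value = min($996,950.78, $924,768) = $924,768 (cap binds)
Water District: $924,768 × 0.00257 = $2,376.65376
City of Holloway: $924,768 × 0.0064 = $5,918.5152
Maribel USD: $924,768 × 0.0113 = $10,449.8784
Total = $18,745.04736

$18,745.05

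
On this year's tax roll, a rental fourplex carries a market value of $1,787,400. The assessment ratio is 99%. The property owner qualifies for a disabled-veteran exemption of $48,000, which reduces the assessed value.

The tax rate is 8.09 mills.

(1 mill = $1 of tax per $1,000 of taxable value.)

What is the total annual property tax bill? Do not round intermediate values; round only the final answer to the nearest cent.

Assessed value = $1,787,400 × 0.99 = $1,769,526
Taxable value = $1,769,526 − $48,000 = $1,721,526
Tax = $1,721,526 × 0.00809 = $13,927.14534

$13,927.15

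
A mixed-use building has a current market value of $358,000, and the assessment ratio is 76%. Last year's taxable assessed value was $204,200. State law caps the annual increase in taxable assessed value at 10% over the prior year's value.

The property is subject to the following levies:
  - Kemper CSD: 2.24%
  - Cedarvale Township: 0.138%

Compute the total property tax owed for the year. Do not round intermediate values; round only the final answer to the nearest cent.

Uncapped assessed value = $358,000 × 0.76 = $272,080
Cap limit = $204,200 × 1.1 = $224,620
Taxable assessed value = min($272,080, $224,620) = $224,620 (cap binds)
Kemper CSD: $224,620 × 0.0224 = $5,031.488
Cedarvale Township: $224,620 × 0.00138 = $309.9756
Total = $5,341.4636

$5,341.46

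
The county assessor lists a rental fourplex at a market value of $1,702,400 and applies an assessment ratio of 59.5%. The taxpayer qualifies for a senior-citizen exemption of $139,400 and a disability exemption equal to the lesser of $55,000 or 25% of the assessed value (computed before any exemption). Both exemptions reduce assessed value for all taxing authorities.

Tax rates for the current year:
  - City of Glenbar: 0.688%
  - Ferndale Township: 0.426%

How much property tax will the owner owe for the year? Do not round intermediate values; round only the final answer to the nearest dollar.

Assessed value = $1,702,400 × 0.595 = $1,012,928
Disability exemption = min($55,000, 25% × $1,012,928) = min($55,000, $253,232) = $55,000 (dollar cap binds)
Taxable value = $1,012,928 − $139,400 − $55,000 = $818,528
City of Glenbar: $818,528 × 0.00688 = $5,631.47264
Ferndale Township: $818,528 × 0.00426 = $3,486.92928
Total = $9,118.40192

$9,118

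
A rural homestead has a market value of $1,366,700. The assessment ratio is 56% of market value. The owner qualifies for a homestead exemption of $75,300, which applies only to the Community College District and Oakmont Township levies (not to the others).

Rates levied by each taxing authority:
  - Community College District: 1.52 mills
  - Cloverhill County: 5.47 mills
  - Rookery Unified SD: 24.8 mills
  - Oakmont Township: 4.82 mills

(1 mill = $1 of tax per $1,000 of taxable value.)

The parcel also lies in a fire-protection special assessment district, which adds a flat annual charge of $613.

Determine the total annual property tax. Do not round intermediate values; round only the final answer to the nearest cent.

$28,155.13

Assessed value = $1,366,700 × 0.56 = $765,352
Community College District: ($765,352 − $75,300) × 0.00152 = $690,052 × 0.00152 = $1,048.87904
Cloverhill County: $765,352 × 0.00547 = $4,186.47544
Rookery Unified SD: $765,352 × 0.0248 = $18,980.7296
Oakmont Township: ($765,352 − $75,300) × 0.00482 = $690,052 × 0.00482 = $3,326.05064
Levies subtotal = $27,542.13472
Total = $27,542.13472 + $613 = $28,155.13472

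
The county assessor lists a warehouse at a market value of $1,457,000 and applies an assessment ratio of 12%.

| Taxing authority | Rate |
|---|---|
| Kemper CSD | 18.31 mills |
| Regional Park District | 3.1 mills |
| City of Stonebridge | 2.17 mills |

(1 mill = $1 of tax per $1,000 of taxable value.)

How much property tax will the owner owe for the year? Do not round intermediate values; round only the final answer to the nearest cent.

$4,122.73

Assessed value = $1,457,000 × 0.12 = $174,840
Kemper CSD: $174,840 × 0.01831 = $3,201.3204
Regional Park District: $174,840 × 0.0031 = $542.004
City of Stonebridge: $174,840 × 0.00217 = $379.4028
Total = $3,201.3204 + $542.004 + $379.4028 = $4,122.7272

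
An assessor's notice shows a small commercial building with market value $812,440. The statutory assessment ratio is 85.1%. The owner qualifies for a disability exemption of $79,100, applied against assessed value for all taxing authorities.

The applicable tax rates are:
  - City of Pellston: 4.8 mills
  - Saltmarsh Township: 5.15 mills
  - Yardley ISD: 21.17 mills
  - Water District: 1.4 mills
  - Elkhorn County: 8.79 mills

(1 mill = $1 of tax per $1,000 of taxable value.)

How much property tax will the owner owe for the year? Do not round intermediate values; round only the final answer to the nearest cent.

$25,293.55

Assessed value = $812,440 × 0.851 = $691,386.44
Taxable value = $691,386.44 − $79,100 = $612,286.44
City of Pellston: $612,286.44 × 0.0048 = $2,938.974912
Saltmarsh Township: $612,286.44 × 0.00515 = $3,153.275166
Yardley ISD: $612,286.44 × 0.02117 = $12,962.1039348
Water District: $612,286.44 × 0.0014 = $857.201016
Elkhorn County: $612,286.44 × 0.00879 = $5,381.9978076
Total = $2,938.974912 + $3,153.275166 + $12,962.1039348 + $857.201016 + $5,381.9978076 = $25,293.5528364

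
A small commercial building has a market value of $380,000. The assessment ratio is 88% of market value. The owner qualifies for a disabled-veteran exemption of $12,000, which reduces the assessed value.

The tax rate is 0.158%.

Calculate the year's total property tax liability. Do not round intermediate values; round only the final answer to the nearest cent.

Assessed value = $380,000 × 0.88 = $334,400
Taxable value = $334,400 − $12,000 = $322,400
Tax = $322,400 × 0.00158 = $509.392

$509.39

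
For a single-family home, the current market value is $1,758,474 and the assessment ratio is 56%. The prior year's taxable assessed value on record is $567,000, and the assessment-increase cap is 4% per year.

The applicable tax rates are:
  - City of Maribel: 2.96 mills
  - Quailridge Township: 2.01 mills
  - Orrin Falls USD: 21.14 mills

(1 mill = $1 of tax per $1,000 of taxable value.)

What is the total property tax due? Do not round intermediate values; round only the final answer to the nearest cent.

Uncapped assessed value = $1,758,474 × 0.56 = $984,745.44
Cap limit = $567,000 × 1.04 = $589,680
Taxable assessed value = min($984,745.44, $589,680) = $589,680 (cap binds)
City of Maribel: $589,680 × 0.00296 = $1,745.4528
Quailridge Township: $589,680 × 0.00201 = $1,185.2568
Orrin Falls USD: $589,680 × 0.02114 = $12,465.8352
Total = $15,396.5448

$15,396.54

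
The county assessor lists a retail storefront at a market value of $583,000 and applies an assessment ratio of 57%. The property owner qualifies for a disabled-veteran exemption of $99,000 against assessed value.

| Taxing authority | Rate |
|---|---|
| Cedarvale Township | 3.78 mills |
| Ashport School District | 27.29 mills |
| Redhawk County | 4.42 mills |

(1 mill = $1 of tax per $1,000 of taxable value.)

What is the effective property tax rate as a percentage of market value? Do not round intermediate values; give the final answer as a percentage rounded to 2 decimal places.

Assessed value = $583,000 × 0.57 = $332,310
Taxable value = $332,310 − $99,000 = $233,310
Cedarvale Township: $233,310 × 0.00378 = $881.9118
Ashport School District: $233,310 × 0.02729 = $6,367.0299
Redhawk County: $233,310 × 0.00442 = $1,031.2302
Total tax = $8,280.1719
Effective rate = $8,280.1719 ÷ $583,000 = 1.42% of market value

1.42%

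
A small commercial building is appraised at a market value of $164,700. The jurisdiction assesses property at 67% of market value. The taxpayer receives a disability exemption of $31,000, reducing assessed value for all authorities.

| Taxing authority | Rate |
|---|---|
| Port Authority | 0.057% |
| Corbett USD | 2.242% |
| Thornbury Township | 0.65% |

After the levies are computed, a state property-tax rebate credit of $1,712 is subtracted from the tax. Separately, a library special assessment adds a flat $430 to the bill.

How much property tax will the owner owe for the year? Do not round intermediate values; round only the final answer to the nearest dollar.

Assessed value = $164,700 × 0.67 = $110,349
Taxable value = $110,349 − $31,000 = $79,349
Port Authority: $79,349 × 0.00057 = $45.22893
Corbett USD: $79,349 × 0.02242 = $1,779.00458
Thornbury Township: $79,349 × 0.0065 = $515.7685
Levies subtotal = $2,340.00201
After credit = $2,340.00201 − $1,712 = $628.00201
Total = $628.00201 + $430 = $1,058.00201

$1,058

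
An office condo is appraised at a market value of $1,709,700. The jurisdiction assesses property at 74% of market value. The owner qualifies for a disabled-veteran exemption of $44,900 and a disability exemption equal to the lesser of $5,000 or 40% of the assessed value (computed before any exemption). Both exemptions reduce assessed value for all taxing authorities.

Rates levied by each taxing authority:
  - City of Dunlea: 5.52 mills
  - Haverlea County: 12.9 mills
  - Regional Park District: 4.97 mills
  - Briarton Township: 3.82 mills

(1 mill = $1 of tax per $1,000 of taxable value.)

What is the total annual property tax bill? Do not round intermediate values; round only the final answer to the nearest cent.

Assessed value = $1,709,700 × 0.74 = $1,265,178
Disability exemption = min($5,000, 40% × $1,265,178) = min($5,000, $506,071.2) = $5,000 (dollar cap binds)
Taxable value = $1,265,178 − $44,900 − $5,000 = $1,215,278
City of Dunlea: $1,215,278 × 0.00552 = $6,708.33456
Haverlea County: $1,215,278 × 0.0129 = $15,677.0862
Regional Park District: $1,215,278 × 0.00497 = $6,039.93166
Briarton Township: $1,215,278 × 0.00382 = $4,642.36196
Total = $33,067.71438

$33,067.71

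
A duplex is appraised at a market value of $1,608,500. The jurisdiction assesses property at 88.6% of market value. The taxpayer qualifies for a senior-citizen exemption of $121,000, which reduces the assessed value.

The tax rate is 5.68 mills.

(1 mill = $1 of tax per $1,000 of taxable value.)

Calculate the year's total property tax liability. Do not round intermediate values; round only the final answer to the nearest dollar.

Assessed value = $1,608,500 × 0.886 = $1,425,131
Taxable value = $1,425,131 − $121,000 = $1,304,131
Tax = $1,304,131 × 0.00568 = $7,407.46408

$7,407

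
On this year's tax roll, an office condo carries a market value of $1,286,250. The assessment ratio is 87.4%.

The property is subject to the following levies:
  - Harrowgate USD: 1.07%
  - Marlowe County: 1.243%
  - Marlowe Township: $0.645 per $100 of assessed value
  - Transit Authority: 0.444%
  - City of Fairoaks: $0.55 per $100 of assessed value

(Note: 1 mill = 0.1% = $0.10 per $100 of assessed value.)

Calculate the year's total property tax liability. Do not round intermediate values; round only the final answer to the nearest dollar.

$44,428

Assessed value = $1,286,250 × 0.874 = $1,124,182.5
Harrowgate USD: $1,124,182.5 × 0.0107 = $12,028.75275
Marlowe County: $1,124,182.5 × 0.01243 = $13,973.588475
Marlowe Township: $1,124,182.5 × 0.00645 = $7,250.977125
Transit Authority: $1,124,182.5 × 0.00444 = $4,991.3703
City of Fairoaks: $1,124,182.5 × 0.0055 = $6,183.00375
Total = $44,427.6924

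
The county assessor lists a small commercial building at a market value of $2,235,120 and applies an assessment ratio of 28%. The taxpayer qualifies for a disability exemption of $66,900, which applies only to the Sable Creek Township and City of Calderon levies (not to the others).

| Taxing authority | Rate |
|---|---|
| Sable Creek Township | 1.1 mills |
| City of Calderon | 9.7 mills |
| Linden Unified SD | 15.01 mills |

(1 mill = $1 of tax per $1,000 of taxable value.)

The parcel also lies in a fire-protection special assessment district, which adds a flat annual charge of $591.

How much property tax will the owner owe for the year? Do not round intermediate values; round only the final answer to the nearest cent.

Assessed value = $2,235,120 × 0.28 = $625,833.6
Sable Creek Township: ($625,833.6 − $66,900) × 0.0011 = $558,933.6 × 0.0011 = $614.82696
City of Calderon: ($625,833.6 − $66,900) × 0.0097 = $558,933.6 × 0.0097 = $5,421.65592
Linden Unified SD: $625,833.6 × 0.01501 = $9,393.762336
Levies subtotal = $15,430.245216
Total = $15,430.245216 + $591 = $16,021.245216

$16,021.25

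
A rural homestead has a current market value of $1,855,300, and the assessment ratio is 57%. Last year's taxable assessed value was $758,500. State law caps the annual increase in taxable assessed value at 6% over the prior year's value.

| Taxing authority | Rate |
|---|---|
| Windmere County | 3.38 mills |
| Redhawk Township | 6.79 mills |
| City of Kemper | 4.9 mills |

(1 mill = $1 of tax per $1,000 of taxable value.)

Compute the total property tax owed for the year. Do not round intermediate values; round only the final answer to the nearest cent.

$12,116.43

Uncapped assessed value = $1,855,300 × 0.57 = $1,057,521
Cap limit = $758,500 × 1.06 = $804,010
Taxable assessed value = min($1,057,521, $804,010) = $804,010 (cap binds)
Windmere County: $804,010 × 0.00338 = $2,717.5538
Redhawk Township: $804,010 × 0.00679 = $5,459.2279
City of Kemper: $804,010 × 0.0049 = $3,939.649
Total = $12,116.4307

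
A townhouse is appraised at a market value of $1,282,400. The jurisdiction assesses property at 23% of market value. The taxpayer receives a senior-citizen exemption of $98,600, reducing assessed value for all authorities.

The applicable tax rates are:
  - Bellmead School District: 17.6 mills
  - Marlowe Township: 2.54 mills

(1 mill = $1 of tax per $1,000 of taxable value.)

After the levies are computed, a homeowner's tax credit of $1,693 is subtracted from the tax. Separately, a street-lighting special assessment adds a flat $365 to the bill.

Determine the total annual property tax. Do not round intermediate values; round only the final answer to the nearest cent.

Assessed value = $1,282,400 × 0.23 = $294,952
Taxable value = $294,952 − $98,600 = $196,352
Bellmead School District: $196,352 × 0.0176 = $3,455.7952
Marlowe Township: $196,352 × 0.00254 = $498.73408
Levies subtotal = $3,954.52928
After credit = $3,954.52928 − $1,693 = $2,261.52928
Total = $2,261.52928 + $365 = $2,626.52928

$2,626.53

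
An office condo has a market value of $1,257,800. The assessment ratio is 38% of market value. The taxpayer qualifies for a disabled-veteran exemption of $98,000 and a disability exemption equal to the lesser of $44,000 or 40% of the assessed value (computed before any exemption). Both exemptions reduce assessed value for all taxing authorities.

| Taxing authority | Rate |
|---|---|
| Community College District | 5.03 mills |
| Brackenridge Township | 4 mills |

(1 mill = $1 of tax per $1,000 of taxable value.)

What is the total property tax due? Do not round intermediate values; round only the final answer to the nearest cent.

Assessed value = $1,257,800 × 0.38 = $477,964
Disability exemption = min($44,000, 40% × $477,964) = min($44,000, $191,185.6) = $44,000 (dollar cap binds)
Taxable value = $477,964 − $98,000 − $44,000 = $335,964
Community College District: $335,964 × 0.00503 = $1,689.89892
Brackenridge Township: $335,964 × 0.004 = $1,343.856
Total = $3,033.75492

$3,033.75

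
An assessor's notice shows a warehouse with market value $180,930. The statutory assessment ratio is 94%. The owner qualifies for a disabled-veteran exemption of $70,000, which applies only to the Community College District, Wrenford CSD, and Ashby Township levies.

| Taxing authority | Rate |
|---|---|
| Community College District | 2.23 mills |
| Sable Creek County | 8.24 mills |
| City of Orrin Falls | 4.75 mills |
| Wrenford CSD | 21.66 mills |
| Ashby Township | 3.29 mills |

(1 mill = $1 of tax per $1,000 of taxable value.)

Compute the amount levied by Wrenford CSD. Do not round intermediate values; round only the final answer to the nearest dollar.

$2,168

Assessed value = $180,930 × 0.94 = $170,074.2
Wrenford CSD taxable value = $170,074.2 − $70,000 = $100,074.2
Wrenford CSD levy = $100,074.2 × 0.02166 = $2,167.607172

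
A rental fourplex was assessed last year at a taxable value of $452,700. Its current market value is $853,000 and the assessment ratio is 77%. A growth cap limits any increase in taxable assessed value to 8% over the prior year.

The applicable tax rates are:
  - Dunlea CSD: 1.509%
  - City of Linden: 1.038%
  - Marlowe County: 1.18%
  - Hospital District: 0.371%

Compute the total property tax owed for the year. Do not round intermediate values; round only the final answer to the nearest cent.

$20,035.78

Uncapped assessed value = $853,000 × 0.77 = $656,810
Cap limit = $452,700 × 1.08 = $488,916
Taxable assessed value = min($656,810, $488,916) = $488,916 (cap binds)
Dunlea CSD: $488,916 × 0.01509 = $7,377.74244
City of Linden: $488,916 × 0.01038 = $5,074.94808
Marlowe County: $488,916 × 0.0118 = $5,769.2088
Hospital District: $488,916 × 0.00371 = $1,813.87836
Total = $20,035.77768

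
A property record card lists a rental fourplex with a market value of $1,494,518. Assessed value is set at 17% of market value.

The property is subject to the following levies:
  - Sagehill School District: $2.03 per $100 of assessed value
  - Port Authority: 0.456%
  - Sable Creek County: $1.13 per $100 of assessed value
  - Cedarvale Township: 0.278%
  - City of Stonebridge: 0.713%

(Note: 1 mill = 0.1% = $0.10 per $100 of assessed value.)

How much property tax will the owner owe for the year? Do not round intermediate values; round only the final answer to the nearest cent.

Assessed value = $1,494,518 × 0.17 = $254,068.06
Sagehill School District: $254,068.06 × 0.0203 = $5,157.581618
Port Authority: $254,068.06 × 0.00456 = $1,158.5503536
Sable Creek County: $254,068.06 × 0.0113 = $2,870.969078
Cedarvale Township: $254,068.06 × 0.00278 = $706.3092068
City of Stonebridge: $254,068.06 × 0.00713 = $1,811.5052678
Total = $11,704.9155242

$11,704.92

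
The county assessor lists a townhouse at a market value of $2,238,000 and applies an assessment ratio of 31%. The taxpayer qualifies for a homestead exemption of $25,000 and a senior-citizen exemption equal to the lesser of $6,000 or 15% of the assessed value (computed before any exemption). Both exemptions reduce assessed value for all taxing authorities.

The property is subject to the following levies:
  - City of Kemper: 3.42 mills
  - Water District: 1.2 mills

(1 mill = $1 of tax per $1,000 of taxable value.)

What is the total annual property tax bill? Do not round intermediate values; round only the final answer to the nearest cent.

Assessed value = $2,238,000 × 0.31 = $693,780
Senior-citizen exemption = min($6,000, 15% × $693,780) = min($6,000, $104,067) = $6,000 (dollar cap binds)
Taxable value = $693,780 − $25,000 − $6,000 = $662,780
City of Kemper: $662,780 × 0.00342 = $2,266.7076
Water District: $662,780 × 0.0012 = $795.336
Total = $3,062.0436

$3,062.04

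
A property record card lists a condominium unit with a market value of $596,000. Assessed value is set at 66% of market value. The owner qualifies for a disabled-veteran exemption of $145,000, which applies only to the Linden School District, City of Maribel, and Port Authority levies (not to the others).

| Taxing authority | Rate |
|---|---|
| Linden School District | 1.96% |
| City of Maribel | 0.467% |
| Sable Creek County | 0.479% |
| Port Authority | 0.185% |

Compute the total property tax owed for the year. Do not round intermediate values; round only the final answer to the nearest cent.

Assessed value = $596,000 × 0.66 = $393,360
Linden School District: ($393,360 − $145,000) × 0.0196 = $248,360 × 0.0196 = $4,867.856
City of Maribel: ($393,360 − $145,000) × 0.00467 = $248,360 × 0.00467 = $1,159.8412
Sable Creek County: $393,360 × 0.00479 = $1,884.1944
Port Authority: ($393,360 − $145,000) × 0.00185 = $248,360 × 0.00185 = $459.466
Total = $8,371.3576

$8,371.36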